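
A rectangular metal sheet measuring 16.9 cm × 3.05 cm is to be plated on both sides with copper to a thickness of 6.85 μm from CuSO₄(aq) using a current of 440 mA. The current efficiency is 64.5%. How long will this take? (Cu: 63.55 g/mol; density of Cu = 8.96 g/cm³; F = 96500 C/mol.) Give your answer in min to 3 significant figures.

Plated area = 2 × 16.9 × 3.05 = 103.1 cm²
Volume = 103.1 × 6.85×10⁻⁴ cm = 0.07062 cm³
m(Cu) = 0.07062 × 8.96 = 0.6328 g
n(Cu) = 0.6328 / 63.55 = 0.009958 mol; n(e⁻) = 2 × 0.009958 = 0.01992 mol
Q = 0.01992 × 96500 / 0.645 = 2980 C
t = 2980 / 0.440 = 6773 s = 113 min

113 min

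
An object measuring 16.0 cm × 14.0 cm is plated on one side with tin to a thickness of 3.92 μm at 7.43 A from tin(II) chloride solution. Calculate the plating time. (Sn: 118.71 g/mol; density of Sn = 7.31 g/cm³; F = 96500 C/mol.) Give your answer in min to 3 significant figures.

Plated area = 16.0 × 14.0 = 224.0 cm²
Volume = 224.0 × 3.92×10⁻⁴ cm = 0.08781 cm³
m(Sn) = 0.08781 × 7.31 = 0.6419 g
n(Sn) = 0.6419 / 118.71 = 0.005407 mol; n(e⁻) = 2 × 0.005407 = 0.01081 mol
Q = 0.01081 × 96500 = 1043 C
t = 1043 / 7.43 = 140.4 s = 2.34 min

2.34 min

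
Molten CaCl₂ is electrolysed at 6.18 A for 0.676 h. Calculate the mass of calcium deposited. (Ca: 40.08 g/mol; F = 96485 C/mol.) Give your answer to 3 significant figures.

3.12 g

Q = 6.18 A × 2433.6 s = 15040 C
n(e⁻) = Q/F = 15040/96485 = 0.1559 mol
Ca²⁺ + 2e⁻ → Ca, so n(Ca) = 0.1559 / 2 = 0.07795 mol
m = 0.07795 × 40.08 = 3.12 g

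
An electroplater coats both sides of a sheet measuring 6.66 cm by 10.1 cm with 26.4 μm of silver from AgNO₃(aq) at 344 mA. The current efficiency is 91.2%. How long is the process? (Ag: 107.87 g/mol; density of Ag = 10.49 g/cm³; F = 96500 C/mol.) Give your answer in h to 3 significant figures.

2.95 h

Plated area = 2 × 6.66 × 10.1 = 134.5 cm²
Volume = 134.5 × 26.4×10⁻⁴ cm = 0.3551 cm³
m(Ag) = 0.3551 × 10.49 = 3.725 g
n(Ag) = 3.725 / 107.87 = 0.03453 mol; n(e⁻) = 0.03453 mol
Q = 0.03453 × 96500 / 0.912 = 3654 C
t = 3654 / 0.344 = 10620 s = 2.95 h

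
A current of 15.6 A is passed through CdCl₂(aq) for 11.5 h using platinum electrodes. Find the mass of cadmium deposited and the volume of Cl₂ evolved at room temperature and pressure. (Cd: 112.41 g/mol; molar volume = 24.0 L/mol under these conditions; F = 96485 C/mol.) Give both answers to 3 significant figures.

376 g Cd; 80.3 L Cl₂

Q = 15.6 × 41400 = 6.458×10^5 C; n(e⁻) = 6.458×10^5 / 96485 = 6.693 mol
Cathode: Cd²⁺ + 2e⁻ → Cd → n(Cd) = 6.693/2 = 3.347 mol → 376 g
Anode: 2Cl⁻ → Cl₂ + 2e⁻ → n(Cl₂) = 6.693/2 = 3.347 mol → 80.3 L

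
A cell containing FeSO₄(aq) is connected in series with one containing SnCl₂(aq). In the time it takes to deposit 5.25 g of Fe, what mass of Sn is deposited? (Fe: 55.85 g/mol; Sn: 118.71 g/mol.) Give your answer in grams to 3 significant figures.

11.2 g

n(Fe) = 5.25 / 55.85 = 0.09400 mol
Fe²⁺ + 2e⁻ → Fe, so n(e⁻) = 2 × 0.09400 = 0.1880 mol
In series, the same 0.1880 mol of electrons flows through the second cell.
Sn²⁺ + 2e⁻ → Sn, so n(Sn) = 0.1880 / 2 = 0.09400 mol
m(Sn) = 0.09400 × 118.71 = 11.2 g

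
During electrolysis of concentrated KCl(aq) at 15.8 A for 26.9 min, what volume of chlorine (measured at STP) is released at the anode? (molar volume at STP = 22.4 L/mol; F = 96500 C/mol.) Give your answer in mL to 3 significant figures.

2960 mL

Charge passed = 15.8 × 1614 = 25500 C
n(e⁻) = 25500 / 96500 = 0.2642 mol
2Cl⁻ → Cl₂ + 2e⁻, so n(Cl₂) = 0.2642 / 2 = 0.1321 mol
V = 0.1321 × 22.4 = 2.959 L
= 2960 mL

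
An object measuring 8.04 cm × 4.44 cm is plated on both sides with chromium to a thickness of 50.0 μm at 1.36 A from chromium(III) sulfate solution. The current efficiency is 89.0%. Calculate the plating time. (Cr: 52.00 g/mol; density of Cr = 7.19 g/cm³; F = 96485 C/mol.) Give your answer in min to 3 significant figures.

197 min

Plated area = 2 × 8.04 × 4.44 = 71.40 cm²
Volume = 71.40 × 50.0×10⁻⁴ cm = 0.3570 cm³
m(Cr) = 0.3570 × 7.19 = 2.567 g
n(Cr) = 2.567 / 52.00 = 0.04937 mol; n(e⁻) = 3 × 0.04937 = 0.1481 mol
Q = 0.1481 × 96485 / 0.890 = 16060 C
t = 16060 / 1.36 = 11810 s = 197 min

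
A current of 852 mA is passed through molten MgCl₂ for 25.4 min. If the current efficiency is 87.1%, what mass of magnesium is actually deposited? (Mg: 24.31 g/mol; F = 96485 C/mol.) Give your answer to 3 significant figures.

Q = 0.852 × 1524 = 1298 C
n(e⁻) = 1298 / 96485 = 0.01345 mol
Mg²⁺ + 2e⁻ → Mg, so theoretical m(Mg) = 0.006725 × 24.31 = 0.1635 g
Actual mass = 87.1% × 0.1635 = 0.142 g

0.142 g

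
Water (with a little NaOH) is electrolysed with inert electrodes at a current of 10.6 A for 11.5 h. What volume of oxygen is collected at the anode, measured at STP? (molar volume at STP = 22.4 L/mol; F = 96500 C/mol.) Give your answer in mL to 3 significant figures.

25500 mL

Q = 10.6 A × 41400 s = 4.388×10^5 C
Moles of electrons = 4.388×10^5 / 96500 = 4.547 mol
2H₂O → O₂ + 4H⁺ + 4e⁻, so n(O₂) = 4.547 / 4 = 1.137 mol
V = 1.137 × 22.4 = 25.47 L
= 25500 mL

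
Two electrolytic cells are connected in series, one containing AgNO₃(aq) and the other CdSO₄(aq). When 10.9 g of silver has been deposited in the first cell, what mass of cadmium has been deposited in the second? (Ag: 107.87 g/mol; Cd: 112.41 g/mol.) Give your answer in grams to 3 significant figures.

n(Ag) = 10.9 / 107.87 = 0.1010 mol
Ag⁺ + e⁻ → Ag, so n(e⁻) = 0.1010 mol
Since the cells are in series, n(e⁻) in the Cd cell is also 0.1010 mol.
Cd²⁺ + 2e⁻ → Cd, so n(Cd) = 0.1010 / 2 = 0.05050 mol
m(Cd) = 0.05050 × 112.41 = 5.68 g

5.68 g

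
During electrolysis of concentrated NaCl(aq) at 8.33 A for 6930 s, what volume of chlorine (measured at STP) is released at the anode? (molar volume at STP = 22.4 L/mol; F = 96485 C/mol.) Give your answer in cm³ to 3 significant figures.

6700 cm³

Q = 8.33 A × 6930 s = 57730 C
n(e⁻) = Q/F = 57730/96485 = 0.5983 mol
2Cl⁻ → Cl₂ + 2e⁻, so n(Cl₂) = 0.5983 / 2 = 0.2992 mol
V = 0.2992 × 22.4 = 6.702 L
= 6700 cm³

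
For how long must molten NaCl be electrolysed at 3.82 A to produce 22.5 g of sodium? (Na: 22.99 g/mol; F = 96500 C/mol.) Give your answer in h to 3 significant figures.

n(Na) = 22.5 / 22.99 = 0.9787 mol
Na⁺ + e⁻ → Na, so n(e⁻) = 0.9787 mol
Q = 0.9787 × 96500 = 94440 C
t = Q / I = 94440 / 3.82 = 24720 s = 6.87 h

6.87 h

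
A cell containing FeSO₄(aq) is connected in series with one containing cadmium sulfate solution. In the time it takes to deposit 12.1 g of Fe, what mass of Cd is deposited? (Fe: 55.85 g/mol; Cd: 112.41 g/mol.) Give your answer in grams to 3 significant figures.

24.4 g

n(Fe) = 12.1 / 55.85 = 0.2167 mol
Fe²⁺ + 2e⁻ → Fe, so n(e⁻) = 2 × 0.2167 = 0.4334 mol
Same current for the same time ⇒ same n(e⁻) = 0.4334 mol in both cells.
Cd²⁺ + 2e⁻ → Cd, so n(Cd) = 0.4334 / 2 = 0.2167 mol
m(Cd) = 0.2167 × 112.41 = 24.4 g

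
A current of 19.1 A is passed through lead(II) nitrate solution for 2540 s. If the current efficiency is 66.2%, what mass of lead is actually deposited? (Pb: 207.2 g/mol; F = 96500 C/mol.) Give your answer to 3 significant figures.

34.5 g

Q = 19.1 × 2540 = 48510 C
n(e⁻) = 48510 / 96500 = 0.5027 mol
Pb²⁺ + 2e⁻ → Pb, so theoretical m(Pb) = 0.2514 × 207.2 = 52.09 g
Actual mass = 66.2% × 52.09 = 34.5 g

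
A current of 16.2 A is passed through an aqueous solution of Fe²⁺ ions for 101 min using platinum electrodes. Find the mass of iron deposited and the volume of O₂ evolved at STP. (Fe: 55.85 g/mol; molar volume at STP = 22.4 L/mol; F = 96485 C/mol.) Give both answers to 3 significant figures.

Q = 16.2 × 6060 = 98170 C; n(e⁻) = 98170 / 96485 = 1.017 mol
Cathode: Fe²⁺ + 2e⁻ → Fe → n(Fe) = 1.017/2 = 0.5085 mol → 28.4 g
Anode: 2H₂O → O₂ + 4H⁺ + 4e⁻ → n(O₂) = 1.017/4 = 0.2543 mol → 5.70 L

28.4 g Fe; 5.70 L O₂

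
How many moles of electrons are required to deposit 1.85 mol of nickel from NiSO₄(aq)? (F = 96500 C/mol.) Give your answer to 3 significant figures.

Ni²⁺ + 2e⁻ → Ni, so n(e⁻) = 2 × 1.85 = 3.700 mol

3.70 mol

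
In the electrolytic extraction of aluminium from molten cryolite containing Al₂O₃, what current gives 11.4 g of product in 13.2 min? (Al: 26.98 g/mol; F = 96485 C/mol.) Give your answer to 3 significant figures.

154 A

n(Al) = 11.4 / 26.98 = 0.4225 mol
Al³⁺ + 3e⁻ → Al, so n(e⁻) = 3 × 0.4225 = 1.268 mol
Q = 1.268 × 96485 = 1.223×10^5 C
I = Q / t = 1.223×10^5 / 792 s = 154 A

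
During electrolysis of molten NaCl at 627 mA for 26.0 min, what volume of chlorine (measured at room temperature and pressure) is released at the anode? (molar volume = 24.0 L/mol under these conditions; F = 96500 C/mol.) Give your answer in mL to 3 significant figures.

122 mL

Q = It = 0.627 × 1560 = 978.1 C
n(e⁻) = Q/F = 978.1/96500 = 0.01014 mol
2Cl⁻ → Cl₂ + 2e⁻, so n(Cl₂) = 0.01014 / 2 = 0.005070 mol
V = 0.005070 × 24.0 = 0.1217 L
= 122 mL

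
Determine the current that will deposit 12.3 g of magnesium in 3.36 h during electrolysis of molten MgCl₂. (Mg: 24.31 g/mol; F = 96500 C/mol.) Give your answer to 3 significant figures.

n(Mg) = 12.3 / 24.31 = 0.5060 mol
Mg²⁺ + 2e⁻ → Mg, so n(e⁻) = 2 × 0.5060 = 1.012 mol
Q = 1.012 × 96500 = 97660 C
I = Q / t = 97660 / 12096 s = 8.07 A

8.07 A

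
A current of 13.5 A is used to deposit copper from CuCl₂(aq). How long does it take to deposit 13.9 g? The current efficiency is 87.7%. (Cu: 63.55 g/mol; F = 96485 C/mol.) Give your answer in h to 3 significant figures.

0.990 h

n(Cu) = 13.9 / 63.55 = 0.2187 mol
Cu²⁺ + 2e⁻ → Cu, so n(e⁻) = 2 × 0.2187 = 0.4374 mol
Q = 0.4374 × 96485 / 0.877 = 48120 C
t = Q / I = 48120 / 13.5 = 3564 s = 0.990 h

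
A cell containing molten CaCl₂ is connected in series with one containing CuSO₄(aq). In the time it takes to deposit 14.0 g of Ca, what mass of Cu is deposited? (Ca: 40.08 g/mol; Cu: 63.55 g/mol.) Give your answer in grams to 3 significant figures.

22.2 g

n(Ca) = 14.0 / 40.08 = 0.3493 mol
Ca²⁺ + 2e⁻ → Ca, so n(e⁻) = 2 × 0.3493 = 0.6986 mol
The cells are in series, so the same charge (and hence the same n(e⁻) = 0.6986 mol) passes through both.
Cu²⁺ + 2e⁻ → Cu, so n(Cu) = 0.6986 / 2 = 0.3493 mol
m(Cu) = 0.3493 × 63.55 = 22.2 g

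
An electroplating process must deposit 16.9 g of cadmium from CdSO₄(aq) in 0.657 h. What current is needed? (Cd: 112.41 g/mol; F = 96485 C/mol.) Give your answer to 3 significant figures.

12.3 A

n(Cd) = 16.9 / 112.41 = 0.1503 mol
Cd²⁺ + 2e⁻ → Cd, so n(e⁻) = 2 × 0.1503 = 0.3006 mol
Q = 0.3006 × 96485 = 29000 C
I = Q / t = 29000 / 2365.2 s = 12.3 A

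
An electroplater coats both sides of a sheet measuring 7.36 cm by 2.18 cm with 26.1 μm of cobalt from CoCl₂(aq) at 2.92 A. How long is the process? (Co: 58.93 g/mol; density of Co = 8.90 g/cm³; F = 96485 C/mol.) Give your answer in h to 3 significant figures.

Plated area = 2 × 7.36 × 2.18 = 32.09 cm²
Volume = 32.09 × 26.1×10⁻⁴ cm = 0.08375 cm³
m(Co) = 0.08375 × 8.90 = 0.7454 g
n(Co) = 0.7454 / 58.93 = 0.01265 mol; n(e⁻) = 2 × 0.01265 = 0.02530 mol
Q = 0.02530 × 96485 = 2441 C
t = 2441 / 2.92 = 836.0 s = 0.232 h

0.232 h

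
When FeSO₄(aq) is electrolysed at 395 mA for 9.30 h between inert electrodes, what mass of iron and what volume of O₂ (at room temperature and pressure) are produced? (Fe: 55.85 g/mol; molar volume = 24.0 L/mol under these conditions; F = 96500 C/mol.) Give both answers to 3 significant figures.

3.83 g Fe; 0.822 L O₂

Q = 0.395 × 33480 = 13220 C; n(e⁻) = 13220 / 96500 = 0.1370 mol
Cathode: Fe²⁺ + 2e⁻ → Fe → n(Fe) = 0.1370/2 = 0.06850 mol → 3.83 g
Anode: 2H₂O → O₂ + 4H⁺ + 4e⁻ → n(O₂) = 0.1370/4 = 0.03425 mol → 0.822 L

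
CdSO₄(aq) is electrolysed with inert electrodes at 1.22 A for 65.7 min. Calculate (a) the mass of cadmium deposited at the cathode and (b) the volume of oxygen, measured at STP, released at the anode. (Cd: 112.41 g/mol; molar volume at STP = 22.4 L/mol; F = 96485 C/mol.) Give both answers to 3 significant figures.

Q = 1.22 × 3942 = 4809 C; n(e⁻) = 4809 / 96485 = 0.04984 mol
Cathode: Cd²⁺ + 2e⁻ → Cd → n(Cd) = 0.04984/2 = 0.02492 mol → 2.80 g
Anode: 2H₂O → O₂ + 4H⁺ + 4e⁻ → n(O₂) = 0.04984/4 = 0.01246 mol → 0.279 L

2.80 g Cd; 0.279 L O₂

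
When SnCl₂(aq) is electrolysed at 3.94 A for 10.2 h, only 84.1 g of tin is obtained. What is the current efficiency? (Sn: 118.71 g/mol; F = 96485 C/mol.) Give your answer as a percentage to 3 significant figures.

Q = 3.94 × 36720 = 1.447×10^5 C
n(e⁻) = 1.447×10^5 / 96485 = 1.500 mol
Sn²⁺ + 2e⁻ → Sn, so theoretical n(Sn) = 0.7500 mol → 89.03 g
Efficiency = 84.1 / 89.03 = 0.9446 = 94.5%

94.5%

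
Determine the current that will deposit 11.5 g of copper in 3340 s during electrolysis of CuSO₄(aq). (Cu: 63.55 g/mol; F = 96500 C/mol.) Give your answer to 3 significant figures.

n(Cu) = 11.5 / 63.55 = 0.1810 mol
Cu²⁺ + 2e⁻ → Cu, so n(e⁻) = 2 × 0.1810 = 0.3620 mol
Q = 0.3620 × 96500 = 34930 C
I = Q / t = 34930 / 3340 s = 10.5 A

10.5 A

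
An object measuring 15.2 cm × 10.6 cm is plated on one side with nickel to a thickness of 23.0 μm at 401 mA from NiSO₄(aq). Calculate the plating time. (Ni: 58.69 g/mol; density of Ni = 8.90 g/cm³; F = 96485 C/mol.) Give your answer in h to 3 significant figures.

Plated area = 15.2 × 10.6 = 161.1 cm²
Volume = 161.1 × 23.0×10⁻⁴ cm = 0.3705 cm³
m(Ni) = 0.3705 × 8.90 = 3.297 g
n(Ni) = 3.297 / 58.69 = 0.05618 mol; n(e⁻) = 2 × 0.05618 = 0.1124 mol
Q = 0.1124 × 96485 = 10840 C
t = 10840 / 0.401 = 27030 s = 7.51 h

7.51 h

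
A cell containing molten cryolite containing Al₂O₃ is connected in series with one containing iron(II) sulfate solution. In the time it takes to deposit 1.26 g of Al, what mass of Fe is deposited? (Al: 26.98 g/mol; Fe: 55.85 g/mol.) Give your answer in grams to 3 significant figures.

3.91 g

n(Al) = 1.26 / 26.98 = 0.04670 mol
Al³⁺ + 3e⁻ → Al, so n(e⁻) = 3 × 0.04670 = 0.1401 mol
Since the cells are in series, n(e⁻) in the Fe cell is also 0.1401 mol.
Fe²⁺ + 2e⁻ → Fe, so n(Fe) = 0.1401 / 2 = 0.07005 mol
m(Fe) = 0.07005 × 55.85 = 3.91 g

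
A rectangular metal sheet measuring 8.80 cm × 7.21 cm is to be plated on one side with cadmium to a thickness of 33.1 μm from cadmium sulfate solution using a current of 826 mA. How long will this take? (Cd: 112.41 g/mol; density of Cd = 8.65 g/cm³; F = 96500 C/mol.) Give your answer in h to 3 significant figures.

1.05 h

Plated area = 8.80 × 7.21 = 63.45 cm²
Volume = 63.45 × 33.1×10⁻⁴ cm = 0.2100 cm³
m(Cd) = 0.2100 × 8.65 = 1.817 g
n(Cd) = 1.817 / 112.41 = 0.01616 mol; n(e⁻) = 2 × 0.01616 = 0.03232 mol
Q = 0.03232 × 96500 = 3119 C
t = 3119 / 0.826 = 3776 s = 1.05 h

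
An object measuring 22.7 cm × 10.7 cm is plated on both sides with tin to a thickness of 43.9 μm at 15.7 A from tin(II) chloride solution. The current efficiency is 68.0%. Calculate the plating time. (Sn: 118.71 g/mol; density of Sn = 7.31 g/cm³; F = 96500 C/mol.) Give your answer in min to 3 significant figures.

39.6 min

Plated area = 2 × 22.7 × 10.7 = 485.8 cm²
Volume = 485.8 × 43.9×10⁻⁴ cm = 2.133 cm³
m(Sn) = 2.133 × 7.31 = 15.59 g
n(Sn) = 15.59 / 118.71 = 0.1313 mol; n(e⁻) = 2 × 0.1313 = 0.2626 mol
Q = 0.2626 × 96500 / 0.680 = 37270 C
t = 37270 / 15.7 = 2374 s = 39.6 min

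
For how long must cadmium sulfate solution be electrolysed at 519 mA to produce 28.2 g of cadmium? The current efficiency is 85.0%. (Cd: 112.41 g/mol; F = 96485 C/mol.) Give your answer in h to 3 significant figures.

n(Cd) = 28.2 / 112.41 = 0.2509 mol
Cd²⁺ + 2e⁻ → Cd, so n(e⁻) = 2 × 0.2509 = 0.5018 mol
Q = 0.5018 × 96485 / 0.850 = 56960 C
t = Q / I = 56960 / 0.519 = 1.097×10^5 s = 30.5 h

30.5 h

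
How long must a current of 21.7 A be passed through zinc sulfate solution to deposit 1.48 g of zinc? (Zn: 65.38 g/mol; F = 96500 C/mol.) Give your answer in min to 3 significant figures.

3.36 min

n(Zn) = 1.48 / 65.38 = 0.02264 mol
Zn²⁺ + 2e⁻ → Zn, so n(e⁻) = 2 × 0.02264 = 0.04528 mol
Q = 0.04528 × 96500 = 4370 C
t = Q / I = 4370 / 21.7 = 201.4 s = 3.36 min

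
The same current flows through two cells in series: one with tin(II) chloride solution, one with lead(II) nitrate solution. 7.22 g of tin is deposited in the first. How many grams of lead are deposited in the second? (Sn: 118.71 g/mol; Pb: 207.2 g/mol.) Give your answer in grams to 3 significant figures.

12.6 g

n(Sn) = 7.22 / 118.71 = 0.06082 mol
Sn²⁺ + 2e⁻ → Sn, so n(e⁻) = 2 × 0.06082 = 0.1216 mol
The cells are in series, so the same charge (and hence the same n(e⁻) = 0.1216 mol) passes through both.
Pb²⁺ + 2e⁻ → Pb, so n(Pb) = 0.1216 / 2 = 0.06080 mol
m(Pb) = 0.06080 × 207.2 = 12.6 g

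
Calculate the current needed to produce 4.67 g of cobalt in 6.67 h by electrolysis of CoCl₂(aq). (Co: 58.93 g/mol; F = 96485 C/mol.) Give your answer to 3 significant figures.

n(Co) = 4.67 / 58.93 = 0.07925 mol
Co²⁺ + 2e⁻ → Co, so n(e⁻) = 2 × 0.07925 = 0.1585 mol
Q = 0.1585 × 96485 = 15290 C
I = Q / t = 15290 / 24012 s = 0.637 A

0.637 A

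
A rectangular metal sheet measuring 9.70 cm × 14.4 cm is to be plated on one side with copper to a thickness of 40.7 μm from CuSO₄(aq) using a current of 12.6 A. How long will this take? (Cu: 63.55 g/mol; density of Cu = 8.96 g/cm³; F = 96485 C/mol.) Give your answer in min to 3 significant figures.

20.5 min

Plated area = 9.70 × 14.4 = 139.7 cm²
Volume = 139.7 × 40.7×10⁻⁴ cm = 0.5686 cm³
m(Cu) = 0.5686 × 8.96 = 5.095 g
n(Cu) = 5.095 / 63.55 = 0.08017 mol; n(e⁻) = 2 × 0.08017 = 0.1603 mol
Q = 0.1603 × 96485 = 15470 C
t = 15470 / 12.6 = 1228 s = 20.5 min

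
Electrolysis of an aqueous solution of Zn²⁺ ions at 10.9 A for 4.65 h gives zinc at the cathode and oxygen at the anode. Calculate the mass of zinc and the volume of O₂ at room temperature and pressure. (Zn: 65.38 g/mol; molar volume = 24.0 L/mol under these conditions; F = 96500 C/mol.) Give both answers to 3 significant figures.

Q = 10.9 × 16740 = 1.825×10^5 C; n(e⁻) = 1.825×10^5 / 96500 = 1.891 mol
Cathode: Zn²⁺ + 2e⁻ → Zn → n(Zn) = 1.891/2 = 0.9455 mol → 61.8 g
Anode: 2H₂O → O₂ + 4H⁺ + 4e⁻ → n(O₂) = 1.891/4 = 0.4728 mol → 11.3 L

61.8 g Zn; 11.3 L O₂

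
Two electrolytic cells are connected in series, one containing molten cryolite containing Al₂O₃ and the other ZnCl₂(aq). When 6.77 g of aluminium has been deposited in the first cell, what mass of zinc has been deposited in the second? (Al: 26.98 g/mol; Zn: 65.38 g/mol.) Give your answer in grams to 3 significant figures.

n(Al) = 6.77 / 26.98 = 0.2509 mol
Al³⁺ + 3e⁻ → Al, so n(e⁻) = 3 × 0.2509 = 0.7527 mol
The cells are in series, so the same charge (and hence the same n(e⁻) = 0.7527 mol) passes through both.
Zn²⁺ + 2e⁻ → Zn, so n(Zn) = 0.7527 / 2 = 0.3764 mol
m(Zn) = 0.3764 × 65.38 = 24.6 g

24.6 g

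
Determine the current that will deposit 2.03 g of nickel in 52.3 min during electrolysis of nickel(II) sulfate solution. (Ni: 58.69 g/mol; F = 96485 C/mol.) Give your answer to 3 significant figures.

2.13 A

n(Ni) = 2.03 / 58.69 = 0.03459 mol
Ni²⁺ + 2e⁻ → Ni, so n(e⁻) = 2 × 0.03459 = 0.06918 mol
Q = 0.06918 × 96485 = 6675 C
I = Q / t = 6675 / 3138 s = 2.13 A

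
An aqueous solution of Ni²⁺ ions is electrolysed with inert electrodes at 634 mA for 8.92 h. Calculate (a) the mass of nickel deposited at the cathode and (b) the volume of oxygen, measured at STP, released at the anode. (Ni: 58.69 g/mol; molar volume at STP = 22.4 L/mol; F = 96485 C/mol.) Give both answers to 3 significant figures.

Q = 0.634 × 32112 = 20360 C; n(e⁻) = 20360 / 96485 = 0.2110 mol
Cathode: Ni²⁺ + 2e⁻ → Ni → n(Ni) = 0.2110/2 = 0.1055 mol → 6.19 g
Anode: 2H₂O → O₂ + 4H⁺ + 4e⁻ → n(O₂) = 0.2110/4 = 0.05275 mol → 1.18 L

6.19 g Ni; 1.18 L O₂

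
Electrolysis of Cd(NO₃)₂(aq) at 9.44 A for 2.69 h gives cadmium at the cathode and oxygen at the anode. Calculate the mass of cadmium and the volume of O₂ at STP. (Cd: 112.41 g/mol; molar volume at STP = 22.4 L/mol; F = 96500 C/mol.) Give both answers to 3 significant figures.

Q = 9.44 × 9684 = 91420 C; n(e⁻) = 91420 / 96500 = 0.9474 mol
Cathode: Cd²⁺ + 2e⁻ → Cd → n(Cd) = 0.9474/2 = 0.4737 mol → 53.2 g
Anode: 2H₂O → O₂ + 4H⁺ + 4e⁻ → n(O₂) = 0.9474/4 = 0.2369 mol → 5.31 L

53.2 g Cd; 5.31 L O₂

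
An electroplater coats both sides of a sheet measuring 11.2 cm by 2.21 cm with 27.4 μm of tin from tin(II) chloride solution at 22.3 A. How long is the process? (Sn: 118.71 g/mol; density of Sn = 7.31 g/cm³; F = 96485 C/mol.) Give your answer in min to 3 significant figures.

Plated area = 2 × 11.2 × 2.21 = 49.50 cm²
Volume = 49.50 × 27.4×10⁻⁴ cm = 0.1356 cm³
m(Sn) = 0.1356 × 7.31 = 0.9912 g
n(Sn) = 0.9912 / 118.71 = 0.008350 mol; n(e⁻) = 2 × 0.008350 = 0.01670 mol
Q = 0.01670 × 96485 = 1611 C
t = 1611 / 22.3 = 72.24 s = 1.20 min

1.20 min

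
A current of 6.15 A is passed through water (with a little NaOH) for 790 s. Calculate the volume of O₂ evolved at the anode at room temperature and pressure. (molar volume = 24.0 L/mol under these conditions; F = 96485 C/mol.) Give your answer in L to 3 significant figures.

Q = It = 6.15 × 790 = 4859 C
Moles of electrons = 4859 / 96485 = 0.05036 mol
2H₂O → O₂ + 4H⁺ + 4e⁻, so n(O₂) = 0.05036 / 4 = 0.01259 mol
V = 0.01259 × 24.0 = 0.3022 L

0.302 L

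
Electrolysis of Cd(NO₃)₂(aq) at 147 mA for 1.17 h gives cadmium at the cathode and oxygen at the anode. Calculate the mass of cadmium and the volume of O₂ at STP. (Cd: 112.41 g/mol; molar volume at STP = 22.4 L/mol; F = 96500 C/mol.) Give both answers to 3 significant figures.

Q = 0.147 × 4212 = 619.2 C; n(e⁻) = 619.2 / 96500 = 0.006417 mol
Cathode: Cd²⁺ + 2e⁻ → Cd → n(Cd) = 0.006417/2 = 0.003209 mol → 0.361 g
Anode: 2H₂O → O₂ + 4H⁺ + 4e⁻ → n(O₂) = 0.006417/4 = 0.001604 mol → 0.0359 L

0.361 g Cd; 0.0359 L O₂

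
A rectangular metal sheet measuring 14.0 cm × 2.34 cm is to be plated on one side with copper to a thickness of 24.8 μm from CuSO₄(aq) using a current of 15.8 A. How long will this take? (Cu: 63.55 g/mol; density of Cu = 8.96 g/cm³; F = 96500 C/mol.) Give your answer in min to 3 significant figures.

2.33 min

Plated area = 14.0 × 2.34 = 32.76 cm²
Volume = 32.76 × 24.8×10⁻⁴ cm = 0.08124 cm³
m(Cu) = 0.08124 × 8.96 = 0.7279 g
n(Cu) = 0.7279 / 63.55 = 0.01145 mol; n(e⁻) = 2 × 0.01145 = 0.02290 mol
Q = 0.02290 × 96500 = 2210 C
t = 2210 / 15.8 = 139.9 s = 2.33 min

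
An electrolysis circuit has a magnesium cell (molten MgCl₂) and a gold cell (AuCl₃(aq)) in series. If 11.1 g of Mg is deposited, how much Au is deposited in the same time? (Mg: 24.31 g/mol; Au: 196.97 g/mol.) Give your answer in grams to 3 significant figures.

60.0 g

n(Mg) = 11.1 / 24.31 = 0.4566 mol
Mg²⁺ + 2e⁻ → Mg, so n(e⁻) = 2 × 0.4566 = 0.9132 mol
In series, the same 0.9132 mol of electrons flows through the second cell.
Au³⁺ + 3e⁻ → Au, so n(Au) = 0.9132 / 3 = 0.3044 mol
m(Au) = 0.3044 × 196.97 = 60.0 g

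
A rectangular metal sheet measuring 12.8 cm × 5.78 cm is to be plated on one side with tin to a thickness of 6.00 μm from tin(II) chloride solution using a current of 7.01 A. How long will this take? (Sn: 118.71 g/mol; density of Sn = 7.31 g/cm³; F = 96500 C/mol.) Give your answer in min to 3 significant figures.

Plated area = 12.8 × 5.78 = 73.98 cm²
Volume = 73.98 × 6.00×10⁻⁴ cm = 0.04439 cm³
m(Sn) = 0.04439 × 7.31 = 0.3245 g
n(Sn) = 0.3245 / 118.71 = 0.002734 mol; n(e⁻) = 2 × 0.002734 = 0.005468 mol
Q = 0.005468 × 96500 = 527.7 C
t = 527.7 / 7.01 = 75.28 s = 1.25 min

1.25 min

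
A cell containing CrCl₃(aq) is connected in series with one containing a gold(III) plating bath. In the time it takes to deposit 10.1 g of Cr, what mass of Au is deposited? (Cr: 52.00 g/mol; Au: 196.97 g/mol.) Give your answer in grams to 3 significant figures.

n(Cr) = 10.1 / 52.00 = 0.1942 mol
Cr³⁺ + 3e⁻ → Cr, so n(e⁻) = 3 × 0.1942 = 0.5826 mol
In series, the same 0.5826 mol of electrons flows through the second cell.
Au³⁺ + 3e⁻ → Au, so n(Au) = 0.5826 / 3 = 0.1942 mol
m(Au) = 0.1942 × 196.97 = 38.3 g

38.3 g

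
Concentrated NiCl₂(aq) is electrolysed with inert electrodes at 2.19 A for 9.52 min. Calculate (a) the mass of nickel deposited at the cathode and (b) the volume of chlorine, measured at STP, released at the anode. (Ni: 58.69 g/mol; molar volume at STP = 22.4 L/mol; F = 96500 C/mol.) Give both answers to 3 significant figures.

Q = 2.19 × 571.2 = 1251 C; n(e⁻) = 1251 / 96500 = 0.01296 mol
Cathode: Ni²⁺ + 2e⁻ → Ni → n(Ni) = 0.01296/2 = 0.006480 mol → 0.380 g
Anode: 2Cl⁻ → Cl₂ + 2e⁻ → n(Cl₂) = 0.01296/2 = 0.006480 mol → 0.145 L

0.380 g Ni; 0.145 L Cl₂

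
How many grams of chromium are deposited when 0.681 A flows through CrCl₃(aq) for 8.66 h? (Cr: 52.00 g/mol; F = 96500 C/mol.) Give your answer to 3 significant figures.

Charge passed = 0.681 × 31176 = 21230 C
n(e⁻) = Q/F = 21230/96500 = 0.2200 mol
Cr³⁺ + 3e⁻ → Cr, so n(Cr) = 0.2200 / 3 = 0.07333 mol
m = 0.07333 × 52.00 = 3.81 g

3.81 g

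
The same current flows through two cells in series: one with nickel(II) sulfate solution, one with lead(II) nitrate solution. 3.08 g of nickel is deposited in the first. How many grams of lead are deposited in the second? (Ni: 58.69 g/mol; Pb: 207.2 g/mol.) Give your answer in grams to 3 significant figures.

10.9 g

n(Ni) = 3.08 / 58.69 = 0.05248 mol
Ni²⁺ + 2e⁻ → Ni, so n(e⁻) = 2 × 0.05248 = 0.1050 mol
In series, the same 0.1050 mol of electrons flows through the second cell.
Pb²⁺ + 2e⁻ → Pb, so n(Pb) = 0.1050 / 2 = 0.05250 mol
m(Pb) = 0.05250 × 207.2 = 10.9 g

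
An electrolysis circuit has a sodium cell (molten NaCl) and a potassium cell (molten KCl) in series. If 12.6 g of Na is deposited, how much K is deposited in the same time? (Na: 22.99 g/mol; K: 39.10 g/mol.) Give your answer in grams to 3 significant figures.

n(Na) = 12.6 / 22.99 = 0.5481 mol
Na⁺ + e⁻ → Na, so n(e⁻) = 0.5481 mol
Since the cells are in series, n(e⁻) in the K cell is also 0.5481 mol.
K⁺ + e⁻ → K, so n(K) = 0.5481 mol
m(K) = 0.5481 × 39.10 = 21.4 g

21.4 g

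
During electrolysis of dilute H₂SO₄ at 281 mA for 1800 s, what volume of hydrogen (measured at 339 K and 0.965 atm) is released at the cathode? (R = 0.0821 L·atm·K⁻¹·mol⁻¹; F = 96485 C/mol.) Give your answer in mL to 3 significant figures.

75.6 mL

Q = 0.281 A × 1800 s = 505.8 C
n(e⁻) = 505.8 / 96485 = 0.005242 mol
2H⁺ + 2e⁻ → H₂, so n(H₂) = 0.005242 / 2 = 0.002621 mol
V = nRT/P = 0.002621 × 0.0821 × 339 / 0.965 = 0.07559 L
= 75.6 mL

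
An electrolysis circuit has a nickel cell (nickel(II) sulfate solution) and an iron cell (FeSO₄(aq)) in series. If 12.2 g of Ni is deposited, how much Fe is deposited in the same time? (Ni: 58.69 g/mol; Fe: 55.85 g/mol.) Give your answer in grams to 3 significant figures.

n(Ni) = 12.2 / 58.69 = 0.2079 mol
Ni²⁺ + 2e⁻ → Ni, so n(e⁻) = 2 × 0.2079 = 0.4158 mol
Same current for the same time ⇒ same n(e⁻) = 0.4158 mol in both cells.
Fe²⁺ + 2e⁻ → Fe, so n(Fe) = 0.4158 / 2 = 0.2079 mol
m(Fe) = 0.2079 × 55.85 = 11.6 g

11.6 g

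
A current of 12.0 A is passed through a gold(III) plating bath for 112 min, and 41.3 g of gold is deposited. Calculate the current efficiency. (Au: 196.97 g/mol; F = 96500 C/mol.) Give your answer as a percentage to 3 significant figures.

75.3%

Q = 12.0 × 6720 = 80640 C
n(e⁻) = 80640 / 96500 = 0.8356 mol
Au³⁺ + 3e⁻ → Au, so theoretical n(Au) = 0.2785 mol → 54.86 g
Efficiency = 41.3 / 54.86 = 0.7528 = 75.3%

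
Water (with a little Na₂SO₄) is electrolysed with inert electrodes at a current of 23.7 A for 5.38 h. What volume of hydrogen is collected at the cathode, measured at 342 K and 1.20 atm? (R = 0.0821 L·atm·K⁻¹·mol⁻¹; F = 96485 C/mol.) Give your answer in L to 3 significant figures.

Q = 23.7 A × 19368 s = 4.590×10^5 C
n(e⁻) = 4.590×10^5 / 96485 = 4.757 mol
2H⁺ + 2e⁻ → H₂, so n(H₂) = 4.757 / 2 = 2.379 mol
V = nRT/P = 2.379 × 0.0821 × 342 / 1.20 = 55.67 L

55.7 L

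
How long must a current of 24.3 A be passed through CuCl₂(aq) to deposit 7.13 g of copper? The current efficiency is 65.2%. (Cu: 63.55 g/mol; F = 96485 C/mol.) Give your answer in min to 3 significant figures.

22.8 min

n(Cu) = 7.13 / 63.55 = 0.1122 mol
Cu²⁺ + 2e⁻ → Cu, so n(e⁻) = 2 × 0.1122 = 0.2244 mol
Q = 0.2244 × 96485 / 0.652 = 33210 C
t = Q / I = 33210 / 24.3 = 1367 s = 22.8 min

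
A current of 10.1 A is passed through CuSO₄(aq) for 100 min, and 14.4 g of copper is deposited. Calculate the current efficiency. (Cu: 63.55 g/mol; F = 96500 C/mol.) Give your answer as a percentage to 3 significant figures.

Q = 10.1 × 6000 = 60600 C
n(e⁻) = 60600 / 96500 = 0.6280 mol
Cu²⁺ + 2e⁻ → Cu, so theoretical n(Cu) = 0.3140 mol → 19.95 g
Efficiency = 14.4 / 19.95 = 0.7218 = 72.2%

72.2%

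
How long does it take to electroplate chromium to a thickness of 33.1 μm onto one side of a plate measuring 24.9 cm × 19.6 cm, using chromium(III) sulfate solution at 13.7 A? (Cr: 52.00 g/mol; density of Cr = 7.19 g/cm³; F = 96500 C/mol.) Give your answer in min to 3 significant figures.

78.7 min

Plated area = 24.9 × 19.6 = 488.0 cm²
Volume = 488.0 × 33.1×10⁻⁴ cm = 1.615 cm³
m(Cr) = 1.615 × 7.19 = 11.61 g
n(Cr) = 11.61 / 52.00 = 0.2233 mol; n(e⁻) = 3 × 0.2233 = 0.6699 mol
Q = 0.6699 × 96500 = 64650 C
t = 64650 / 13.7 = 4719 s = 78.7 min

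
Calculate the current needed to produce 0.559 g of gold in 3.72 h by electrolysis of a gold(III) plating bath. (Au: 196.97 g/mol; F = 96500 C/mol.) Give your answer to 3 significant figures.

0.0614 A

n(Au) = 0.559 / 196.97 = 0.002838 mol
Au³⁺ + 3e⁻ → Au, so n(e⁻) = 3 × 0.002838 = 0.008514 mol
Q = 0.008514 × 96500 = 821.6 C
I = Q / t = 821.6 / 13392 s = 0.0614 A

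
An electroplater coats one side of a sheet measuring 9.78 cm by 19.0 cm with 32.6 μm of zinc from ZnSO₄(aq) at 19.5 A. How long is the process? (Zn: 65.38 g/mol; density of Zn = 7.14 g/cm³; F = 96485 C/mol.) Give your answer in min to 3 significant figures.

10.9 min

Plated area = 9.78 × 19.0 = 185.8 cm²
Volume = 185.8 × 32.6×10⁻⁴ cm = 0.6057 cm³
m(Zn) = 0.6057 × 7.14 = 4.325 g
n(Zn) = 4.325 / 65.38 = 0.06615 mol; n(e⁻) = 2 × 0.06615 = 0.1323 mol
Q = 0.1323 × 96485 = 12760 C
t = 12760 / 19.5 = 654.4 s = 10.9 min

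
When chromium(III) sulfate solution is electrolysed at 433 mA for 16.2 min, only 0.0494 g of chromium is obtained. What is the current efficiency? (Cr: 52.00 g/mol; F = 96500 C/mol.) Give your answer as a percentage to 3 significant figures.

Q = 0.433 × 972 = 420.9 C
n(e⁻) = 420.9 / 96500 = 0.004362 mol
Cr³⁺ + 3e⁻ → Cr, so theoretical n(Cr) = 0.001454 mol → 0.07561 g
Efficiency = 0.0494 / 0.07561 = 0.6534 = 65.3%

65.3%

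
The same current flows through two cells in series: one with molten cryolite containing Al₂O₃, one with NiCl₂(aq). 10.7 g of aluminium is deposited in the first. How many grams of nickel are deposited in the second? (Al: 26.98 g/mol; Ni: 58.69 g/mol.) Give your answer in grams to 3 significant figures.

n(Al) = 10.7 / 26.98 = 0.3966 mol
Al³⁺ + 3e⁻ → Al, so n(e⁻) = 3 × 0.3966 = 1.190 mol
Same current for the same time ⇒ same n(e⁻) = 1.190 mol in both cells.
Ni²⁺ + 2e⁻ → Ni, so n(Ni) = 1.190 / 2 = 0.5950 mol
m(Ni) = 0.5950 × 58.69 = 34.9 g

34.9 g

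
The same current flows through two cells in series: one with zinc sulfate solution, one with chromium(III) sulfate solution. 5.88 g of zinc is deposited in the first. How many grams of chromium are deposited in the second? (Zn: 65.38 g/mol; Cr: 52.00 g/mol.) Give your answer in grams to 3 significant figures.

n(Zn) = 5.88 / 65.38 = 0.08994 mol
Zn²⁺ + 2e⁻ → Zn, so n(e⁻) = 2 × 0.08994 = 0.1799 mol
In series, the same 0.1799 mol of electrons flows through the second cell.
Cr³⁺ + 3e⁻ → Cr, so n(Cr) = 0.1799 / 3 = 0.05997 mol
m(Cr) = 0.05997 × 52.00 = 3.12 g

3.12 g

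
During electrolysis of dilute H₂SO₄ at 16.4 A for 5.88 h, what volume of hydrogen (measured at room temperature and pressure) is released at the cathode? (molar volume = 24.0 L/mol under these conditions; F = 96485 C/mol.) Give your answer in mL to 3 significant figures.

43200 mL

Charge passed = 16.4 × 21168 = 3.472×10^5 C
n(e⁻) = 3.472×10^5 / 96485 = 3.598 mol
2H⁺ + 2e⁻ → H₂, so n(H₂) = 3.598 / 2 = 1.799 mol
V = 1.799 × 24.0 = 43.18 L
= 43200 mL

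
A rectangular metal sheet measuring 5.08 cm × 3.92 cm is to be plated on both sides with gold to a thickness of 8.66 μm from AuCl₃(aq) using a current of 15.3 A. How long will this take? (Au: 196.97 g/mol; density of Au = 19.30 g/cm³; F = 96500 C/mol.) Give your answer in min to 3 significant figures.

1.07 min

Plated area = 2 × 5.08 × 3.92 = 39.83 cm²
Volume = 39.83 × 8.66×10⁻⁴ cm = 0.03449 cm³
m(Au) = 0.03449 × 19.30 = 0.6657 g
n(Au) = 0.6657 / 196.97 = 0.003380 mol; n(e⁻) = 3 × 0.003380 = 0.01014 mol
Q = 0.01014 × 96500 = 978.5 C
t = 978.5 / 15.3 = 63.95 s = 1.07 min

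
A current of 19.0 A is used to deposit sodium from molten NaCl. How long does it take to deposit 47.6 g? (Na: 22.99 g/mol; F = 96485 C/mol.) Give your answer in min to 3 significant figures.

n(Na) = 47.6 / 22.99 = 2.070 mol
Na⁺ + e⁻ → Na, so n(e⁻) = 2.070 mol
Q = 2.070 × 96485 = 1.997×10^5 C
t = Q / I = 1.997×10^5 / 19.0 = 10510 s = 175 min

175 min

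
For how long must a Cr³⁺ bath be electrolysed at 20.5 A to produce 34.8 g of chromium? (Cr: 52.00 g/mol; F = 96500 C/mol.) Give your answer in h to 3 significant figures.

n(Cr) = 34.8 / 52.00 = 0.6692 mol
Cr³⁺ + 3e⁻ → Cr, so n(e⁻) = 3 × 0.6692 = 2.008 mol
Q = 2.008 × 96500 = 1.938×10^5 C
t = Q / I = 1.938×10^5 / 20.5 = 9454 s = 2.63 h

2.63 h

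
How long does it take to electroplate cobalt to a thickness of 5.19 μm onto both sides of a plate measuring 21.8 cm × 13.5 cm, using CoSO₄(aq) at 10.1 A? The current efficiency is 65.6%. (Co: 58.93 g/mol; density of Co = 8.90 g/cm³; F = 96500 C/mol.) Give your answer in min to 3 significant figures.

Plated area = 2 × 21.8 × 13.5 = 588.6 cm²
Volume = 588.6 × 5.19×10⁻⁴ cm = 0.3055 cm³
m(Co) = 0.3055 × 8.90 = 2.719 g
n(Co) = 2.719 / 58.93 = 0.04614 mol; n(e⁻) = 2 × 0.04614 = 0.09228 mol
Q = 0.09228 × 96500 / 0.656 = 13570 C
t = 13570 / 10.1 = 1344 s = 22.4 min

22.4 min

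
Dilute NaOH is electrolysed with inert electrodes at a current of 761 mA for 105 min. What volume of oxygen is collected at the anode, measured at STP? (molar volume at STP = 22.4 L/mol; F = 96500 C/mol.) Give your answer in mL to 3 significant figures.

278 mL

Q = 0.761 A × 6300 s = 4794 C
n(e⁻) = 4794 / 96500 = 0.04968 mol
2H₂O → O₂ + 4H⁺ + 4e⁻, so n(O₂) = 0.04968 / 4 = 0.01242 mol
V = 0.01242 × 22.4 = 0.2782 L
= 278 mL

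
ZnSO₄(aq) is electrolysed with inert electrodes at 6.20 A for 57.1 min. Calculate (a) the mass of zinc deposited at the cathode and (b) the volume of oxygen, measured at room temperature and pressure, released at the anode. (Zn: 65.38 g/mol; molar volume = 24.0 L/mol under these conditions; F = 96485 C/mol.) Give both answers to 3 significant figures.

7.20 g Zn; 1.32 L O₂

Q = 6.20 × 3426 = 21240 C; n(e⁻) = 21240 / 96485 = 0.2201 mol
Cathode: Zn²⁺ + 2e⁻ → Zn → n(Zn) = 0.2201/2 = 0.1101 mol → 7.20 g
Anode: 2H₂O → O₂ + 4H⁺ + 4e⁻ → n(O₂) = 0.2201/4 = 0.05503 mol → 1.32 L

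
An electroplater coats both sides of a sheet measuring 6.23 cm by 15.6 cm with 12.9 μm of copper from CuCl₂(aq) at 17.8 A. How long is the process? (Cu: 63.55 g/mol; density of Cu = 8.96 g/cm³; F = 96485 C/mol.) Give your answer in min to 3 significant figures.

6.39 min

Plated area = 2 × 6.23 × 15.6 = 194.4 cm²
Volume = 194.4 × 12.9×10⁻⁴ cm = 0.2508 cm³
m(Cu) = 0.2508 × 8.96 = 2.247 g
n(Cu) = 2.247 / 63.55 = 0.03536 mol; n(e⁻) = 2 × 0.03536 = 0.07072 mol
Q = 0.07072 × 96485 = 6823 C
t = 6823 / 17.8 = 383.3 s = 6.39 min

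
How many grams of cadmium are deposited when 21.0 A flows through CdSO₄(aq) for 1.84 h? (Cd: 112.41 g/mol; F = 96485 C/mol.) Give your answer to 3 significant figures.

Q = It = 21.0 × 6624 = 1.391×10^5 C
n(e⁻) = Q/F = 1.391×10^5/96485 = 1.442 mol
Cd²⁺ + 2e⁻ → Cd, so n(Cd) = 1.442 / 2 = 0.7210 mol
m = 0.7210 × 112.41 = 81.0 g

81.0 g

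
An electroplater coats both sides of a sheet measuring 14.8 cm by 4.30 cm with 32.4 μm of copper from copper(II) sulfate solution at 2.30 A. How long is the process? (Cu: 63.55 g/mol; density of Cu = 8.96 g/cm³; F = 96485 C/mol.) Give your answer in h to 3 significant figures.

1.36 h

Plated area = 2 × 14.8 × 4.30 = 127.3 cm²
Volume = 127.3 × 32.4×10⁻⁴ cm = 0.4125 cm³
m(Cu) = 0.4125 × 8.96 = 3.696 g
n(Cu) = 3.696 / 63.55 = 0.05816 mol; n(e⁻) = 2 × 0.05816 = 0.1163 mol
Q = 0.1163 × 96485 = 11220 C
t = 11220 / 2.30 = 4878 s = 1.36 h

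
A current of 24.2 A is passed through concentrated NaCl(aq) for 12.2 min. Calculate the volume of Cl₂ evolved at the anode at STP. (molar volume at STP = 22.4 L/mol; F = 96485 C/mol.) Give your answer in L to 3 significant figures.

2.06 L

Charge passed = 24.2 × 732 = 17710 C
n(e⁻) = Q/F = 17710/96485 = 0.1836 mol
2Cl⁻ → Cl₂ + 2e⁻, so n(Cl₂) = 0.1836 / 2 = 0.09180 mol
V = 0.09180 × 22.4 = 2.056 L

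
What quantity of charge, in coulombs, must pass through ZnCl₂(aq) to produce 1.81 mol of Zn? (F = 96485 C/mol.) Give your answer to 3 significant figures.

Zn²⁺ + 2e⁻ → Zn, so n(e⁻) = 2 × 1.81 = 3.620 mol
Q = 3.620 × 96485 = 3.493×10^5 C

3.49×10^5 C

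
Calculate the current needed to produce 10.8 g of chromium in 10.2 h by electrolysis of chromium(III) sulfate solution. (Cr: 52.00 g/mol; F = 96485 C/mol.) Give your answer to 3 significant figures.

1.64 A

n(Cr) = 10.8 / 52.00 = 0.2077 mol
Cr³⁺ + 3e⁻ → Cr, so n(e⁻) = 3 × 0.2077 = 0.6231 mol
Q = 0.6231 × 96485 = 60120 C
I = Q / t = 60120 / 36720 s = 1.64 A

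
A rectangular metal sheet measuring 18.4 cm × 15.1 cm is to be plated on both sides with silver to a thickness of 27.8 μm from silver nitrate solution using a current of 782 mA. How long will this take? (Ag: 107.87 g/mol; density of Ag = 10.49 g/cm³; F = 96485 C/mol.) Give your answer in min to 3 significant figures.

309 min

Plated area = 2 × 18.4 × 15.1 = 555.7 cm²
Volume = 555.7 × 27.8×10⁻⁴ cm = 1.545 cm³
m(Ag) = 1.545 × 10.49 = 16.21 g
n(Ag) = 16.21 / 107.87 = 0.1503 mol; n(e⁻) = 0.1503 mol
Q = 0.1503 × 96485 = 14500 C
t = 14500 / 0.782 = 18540 s = 309 min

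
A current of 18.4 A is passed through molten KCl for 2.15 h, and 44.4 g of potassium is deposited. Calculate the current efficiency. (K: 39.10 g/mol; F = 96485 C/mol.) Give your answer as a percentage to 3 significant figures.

Q = 18.4 × 7740 = 1.424×10^5 C
n(e⁻) = 1.424×10^5 / 96485 = 1.476 mol
K⁺ + e⁻ → K, so theoretical n(K) = 1.476 mol → 57.71 g
Efficiency = 44.4 / 57.71 = 0.7694 = 76.9%

76.9%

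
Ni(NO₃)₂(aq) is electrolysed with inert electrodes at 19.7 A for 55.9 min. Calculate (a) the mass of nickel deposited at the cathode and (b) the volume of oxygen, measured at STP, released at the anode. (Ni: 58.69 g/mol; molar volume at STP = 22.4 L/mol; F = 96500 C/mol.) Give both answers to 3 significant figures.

20.1 g Ni; 3.83 L O₂

Q = 19.7 × 3354 = 66070 C; n(e⁻) = 66070 / 96500 = 0.6847 mol
Cathode: Ni²⁺ + 2e⁻ → Ni → n(Ni) = 0.6847/2 = 0.3424 mol → 20.1 g
Anode: 2H₂O → O₂ + 4H⁺ + 4e⁻ → n(O₂) = 0.6847/4 = 0.1712 mol → 3.83 L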